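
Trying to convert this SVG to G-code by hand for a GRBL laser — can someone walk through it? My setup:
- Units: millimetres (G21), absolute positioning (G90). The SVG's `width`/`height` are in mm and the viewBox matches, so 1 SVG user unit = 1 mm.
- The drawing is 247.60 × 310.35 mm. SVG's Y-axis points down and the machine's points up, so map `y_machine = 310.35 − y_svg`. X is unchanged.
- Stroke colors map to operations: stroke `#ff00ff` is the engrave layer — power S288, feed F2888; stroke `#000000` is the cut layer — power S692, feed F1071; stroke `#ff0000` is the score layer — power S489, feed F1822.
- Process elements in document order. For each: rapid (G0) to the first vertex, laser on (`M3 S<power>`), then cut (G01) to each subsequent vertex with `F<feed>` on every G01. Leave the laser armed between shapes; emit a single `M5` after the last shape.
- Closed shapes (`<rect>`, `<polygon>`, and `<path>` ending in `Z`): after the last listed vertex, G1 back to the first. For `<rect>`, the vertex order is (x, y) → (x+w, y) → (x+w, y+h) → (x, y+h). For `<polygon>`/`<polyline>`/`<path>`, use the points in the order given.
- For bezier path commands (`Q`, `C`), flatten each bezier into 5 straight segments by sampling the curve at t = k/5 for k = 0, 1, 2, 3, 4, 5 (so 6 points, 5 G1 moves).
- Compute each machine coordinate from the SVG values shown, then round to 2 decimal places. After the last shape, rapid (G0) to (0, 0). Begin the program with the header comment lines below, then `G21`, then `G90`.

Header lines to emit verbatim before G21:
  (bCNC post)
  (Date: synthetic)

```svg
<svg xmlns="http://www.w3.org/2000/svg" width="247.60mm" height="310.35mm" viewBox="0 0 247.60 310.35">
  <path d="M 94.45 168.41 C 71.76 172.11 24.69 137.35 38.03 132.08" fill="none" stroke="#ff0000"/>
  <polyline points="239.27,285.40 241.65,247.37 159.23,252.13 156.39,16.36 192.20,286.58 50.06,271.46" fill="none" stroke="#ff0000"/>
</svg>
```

Since the viewBox matches the mm dimensions, user units are millimetres directly. The only transform is the Y-flip y_m = 310.35 − y_svg.

Shape 1 is a cubic bezier drawn with `<path>`. Its stroke #ff0000 means score at S489, F1822. After flipping Y the toolpath is (94.45,141.94) → (78.59,143.79) → (60.95,151.61) → (45.59,162.14) → (36.60,172.11) → (38.03,178.27).

Shape 2 is a open polyline drawn with `<polyline>`. Its stroke #ff0000 means score at S489, F1822. After flipping Y the toolpath is (239.27,24.95) → (241.65,62.98) → (159.23,58.22) → (156.39,293.99) → (192.20,23.77) → (50.06,38.89).

(bCNC post)
(Date: synthetic)
G21
G90
G0 X94.45 Y141.94
M3 S489
G01 X78.59 Y143.79 F1822
G01 X60.95 Y151.61 F1822
G01 X45.59 Y162.14 F1822
G01 X36.60 Y172.11 F1822
G01 X38.03 Y178.27 F1822
G0 X239.27 Y24.95
M3 S489
G01 X241.65 Y62.98 F1822
G01 X159.23 Y58.22 F1822
G01 X156.39 Y293.99 F1822
G01 X192.20 Y23.77 F1822
G01 X50.06 Y38.89 F1822
M5
G0 X0.00 Y0.00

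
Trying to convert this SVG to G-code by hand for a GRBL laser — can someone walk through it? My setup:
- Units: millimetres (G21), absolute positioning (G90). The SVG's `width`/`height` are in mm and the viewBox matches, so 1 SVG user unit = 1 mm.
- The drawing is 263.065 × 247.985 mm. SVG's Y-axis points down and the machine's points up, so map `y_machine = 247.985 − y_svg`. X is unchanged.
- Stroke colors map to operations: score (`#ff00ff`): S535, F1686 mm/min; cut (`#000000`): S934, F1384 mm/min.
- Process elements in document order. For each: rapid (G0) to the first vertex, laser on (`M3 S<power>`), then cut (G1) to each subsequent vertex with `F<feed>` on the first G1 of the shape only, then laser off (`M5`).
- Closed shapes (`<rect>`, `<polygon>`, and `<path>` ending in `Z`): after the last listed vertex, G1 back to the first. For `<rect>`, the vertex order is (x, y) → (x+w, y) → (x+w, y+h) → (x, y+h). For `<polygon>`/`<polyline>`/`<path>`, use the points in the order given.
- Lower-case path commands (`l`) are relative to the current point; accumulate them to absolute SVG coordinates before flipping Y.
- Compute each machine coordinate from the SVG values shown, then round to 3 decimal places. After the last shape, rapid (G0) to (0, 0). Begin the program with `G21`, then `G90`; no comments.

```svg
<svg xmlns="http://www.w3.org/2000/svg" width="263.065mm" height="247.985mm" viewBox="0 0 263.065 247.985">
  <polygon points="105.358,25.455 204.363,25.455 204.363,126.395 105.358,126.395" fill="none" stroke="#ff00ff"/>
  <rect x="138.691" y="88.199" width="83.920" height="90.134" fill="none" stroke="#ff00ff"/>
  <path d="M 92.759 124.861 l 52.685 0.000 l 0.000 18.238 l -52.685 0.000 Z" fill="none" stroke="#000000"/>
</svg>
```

viewBox `0 0 263.065 247.985` with mm width/height → 1 unit = 1 mm. Flip: y_m = 247.985 − y_svg.

**Shape 1** — `<polygon>` rectangle, stroke `#ff00ff` → score (S535, F1686). Machine vertices: (105.358,222.530) → (204.363,222.530) → (204.363,121.590) → (105.358,121.590) → (105.358,222.530). Closed: final G1 returns to the first vertex.

**Shape 2** — `<rect>` rectangle, stroke `#ff00ff` → score (S535, F1686). Machine vertices: (138.691,159.786) → (222.611,159.786) → (222.611,69.652) → (138.691,69.652) → (138.691,159.786). Closed: final G1 returns to the first vertex.

**Shape 3** — `<path>` rectangle, stroke `#000000` → cut (S934, F1384). Machine vertices: (92.759,123.124) → (145.444,123.124) → (145.444,104.886) → (92.759,104.886) → (92.759,123.124). Closed: final G1 returns to the first vertex.

G21
G90
G0 X105.358 Y222.530
M3 S535
G1 X204.363 Y222.530 F1686
G1 X204.363 Y121.590
G1 X105.358 Y121.590
G1 X105.358 Y222.530
M5
G0 X138.691 Y159.786
M3 S535
G1 X222.611 Y159.786 F1686
G1 X222.611 Y69.652
G1 X138.691 Y69.652
G1 X138.691 Y159.786
M5
G0 X92.759 Y123.124
M3 S934
G1 X145.444 Y123.124 F1384
G1 X145.444 Y104.886
G1 X92.759 Y104.886
G1 X92.759 Y123.124
M5
G0 X0.000 Y0.000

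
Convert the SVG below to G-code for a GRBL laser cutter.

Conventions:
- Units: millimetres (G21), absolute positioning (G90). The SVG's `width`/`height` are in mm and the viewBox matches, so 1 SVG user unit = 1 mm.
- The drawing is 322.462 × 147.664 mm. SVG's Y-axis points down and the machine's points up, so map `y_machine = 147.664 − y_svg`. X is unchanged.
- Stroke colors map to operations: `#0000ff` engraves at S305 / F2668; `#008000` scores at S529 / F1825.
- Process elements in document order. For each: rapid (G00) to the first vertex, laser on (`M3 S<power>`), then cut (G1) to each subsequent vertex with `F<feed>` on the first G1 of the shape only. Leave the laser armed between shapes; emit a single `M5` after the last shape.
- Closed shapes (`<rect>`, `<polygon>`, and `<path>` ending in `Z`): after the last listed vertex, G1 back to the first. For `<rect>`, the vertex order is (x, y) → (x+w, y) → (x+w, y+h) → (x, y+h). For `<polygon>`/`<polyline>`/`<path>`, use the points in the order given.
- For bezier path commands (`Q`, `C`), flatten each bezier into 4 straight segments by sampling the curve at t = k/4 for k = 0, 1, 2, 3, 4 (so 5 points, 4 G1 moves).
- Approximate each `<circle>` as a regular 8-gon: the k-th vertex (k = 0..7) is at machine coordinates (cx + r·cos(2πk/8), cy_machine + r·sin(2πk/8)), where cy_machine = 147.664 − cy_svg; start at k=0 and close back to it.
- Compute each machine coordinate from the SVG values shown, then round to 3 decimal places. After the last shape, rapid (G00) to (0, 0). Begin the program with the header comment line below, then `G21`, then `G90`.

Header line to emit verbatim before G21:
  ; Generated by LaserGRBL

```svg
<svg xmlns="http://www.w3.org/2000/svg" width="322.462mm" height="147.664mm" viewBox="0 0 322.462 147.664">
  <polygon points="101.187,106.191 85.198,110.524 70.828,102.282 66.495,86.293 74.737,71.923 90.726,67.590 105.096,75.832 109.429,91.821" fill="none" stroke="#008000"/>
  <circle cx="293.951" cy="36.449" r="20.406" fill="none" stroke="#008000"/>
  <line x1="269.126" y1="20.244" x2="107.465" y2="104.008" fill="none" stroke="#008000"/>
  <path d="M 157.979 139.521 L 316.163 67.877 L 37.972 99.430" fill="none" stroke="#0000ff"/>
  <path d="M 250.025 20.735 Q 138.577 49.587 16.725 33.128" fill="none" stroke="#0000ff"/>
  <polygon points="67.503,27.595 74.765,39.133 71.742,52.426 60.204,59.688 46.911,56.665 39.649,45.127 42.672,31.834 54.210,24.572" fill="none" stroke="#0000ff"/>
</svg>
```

viewBox `0 0 322.462 147.664` with mm width/height → 1 unit = 1 mm. Flip: y_m = 147.664 − y_svg.

**Shape 1** — `<polygon>` regular polygon, stroke `#008000` → score (S529, F1825). Machine vertices: (101.187,41.473) → (85.198,37.140) → (70.828,45.382) → (66.495,61.371) → (74.737,75.741) → (90.726,80.074) → (105.096,71.832) → (109.429,55.843) → (101.187,41.473). Closed: final G1 returns to the first vertex.

**Shape 2** — `<circle>` circle, stroke `#008000` → score (S529, F1825). Machine vertices: (314.357,111.215) → (308.380,125.644) → (293.951,131.621) → (279.522,125.644) → (273.545,111.215) → (279.522,96.786) → (293.951,90.809) → (308.380,96.786) → (314.357,111.215). Closed: final G1 returns to the first vertex.

**Shape 3** — `<line>` line segment, stroke `#008000` → score (S529, F1825). Machine vertices: (269.126,127.420) → (107.465,43.656). Open path.

**Shape 4** — `<path>` open polyline, stroke `#0000ff` → engrave (S305, F2668). Machine vertices: (157.979,8.143) → (316.163,79.787) → (37.972,48.234). Open path.

**Shape 5** — `<path>` quadratic bezier, stroke `#0000ff` → engrave (S305, F2668). Control points (SVG): P0=(250.025,20.735), P1=(138.577,49.587), P2=(16.725,33.128); sampled at t=k/4. Machine vertices: (250.025,126.929) → (193.651,115.335) → (135.976,109.405) → (77.001,109.138) → (16.725,114.536). Open path.

**Shape 6** — `<polygon>` regular polygon, stroke `#0000ff` → engrave (S305, F2668). Machine vertices: (67.503,120.069) → (74.765,108.531) → (71.742,95.238) → (60.204,87.976) → (46.911,90.999) → (39.649,102.537) → (42.672,115.830) → (54.210,123.092) → (67.503,120.069). Closed: final G1 returns to the first vertex.

; Generated by LaserGRBL
G21
G90
G00 X101.187 Y41.473
M3 S529
G1 X85.198 Y37.140 F1825
G1 X70.828 Y45.382
G1 X66.495 Y61.371
G1 X74.737 Y75.741
G1 X90.726 Y80.074
G1 X105.096 Y71.832
G1 X109.429 Y55.843
G1 X101.187 Y41.473
G00 X314.357 Y111.215
M3 S529
G1 X308.380 Y125.644 F1825
G1 X293.951 Y131.621
G1 X279.522 Y125.644
G1 X273.545 Y111.215
G1 X279.522 Y96.786
G1 X293.951 Y90.809
G1 X308.380 Y96.786
G1 X314.357 Y111.215
G00 X269.126 Y127.420
M3 S529
G1 X107.465 Y43.656 F1825
G00 X157.979 Y8.143
M3 S305
G1 X316.163 Y79.787 F2668
G1 X37.972 Y48.234
G00 X250.025 Y126.929
M3 S305
G1 X193.651 Y115.335 F2668
G1 X135.976 Y109.405
G1 X77.001 Y109.138
G1 X16.725 Y114.536
G00 X67.503 Y120.069
M3 S305
G1 X74.765 Y108.531 F2668
G1 X71.742 Y95.238
G1 X60.204 Y87.976
G1 X46.911 Y90.999
G1 X39.649 Y102.537
G1 X42.672 Y115.830
G1 X54.210 Y123.092
G1 X67.503 Y120.069
M5
G00 X0.000 Y0.000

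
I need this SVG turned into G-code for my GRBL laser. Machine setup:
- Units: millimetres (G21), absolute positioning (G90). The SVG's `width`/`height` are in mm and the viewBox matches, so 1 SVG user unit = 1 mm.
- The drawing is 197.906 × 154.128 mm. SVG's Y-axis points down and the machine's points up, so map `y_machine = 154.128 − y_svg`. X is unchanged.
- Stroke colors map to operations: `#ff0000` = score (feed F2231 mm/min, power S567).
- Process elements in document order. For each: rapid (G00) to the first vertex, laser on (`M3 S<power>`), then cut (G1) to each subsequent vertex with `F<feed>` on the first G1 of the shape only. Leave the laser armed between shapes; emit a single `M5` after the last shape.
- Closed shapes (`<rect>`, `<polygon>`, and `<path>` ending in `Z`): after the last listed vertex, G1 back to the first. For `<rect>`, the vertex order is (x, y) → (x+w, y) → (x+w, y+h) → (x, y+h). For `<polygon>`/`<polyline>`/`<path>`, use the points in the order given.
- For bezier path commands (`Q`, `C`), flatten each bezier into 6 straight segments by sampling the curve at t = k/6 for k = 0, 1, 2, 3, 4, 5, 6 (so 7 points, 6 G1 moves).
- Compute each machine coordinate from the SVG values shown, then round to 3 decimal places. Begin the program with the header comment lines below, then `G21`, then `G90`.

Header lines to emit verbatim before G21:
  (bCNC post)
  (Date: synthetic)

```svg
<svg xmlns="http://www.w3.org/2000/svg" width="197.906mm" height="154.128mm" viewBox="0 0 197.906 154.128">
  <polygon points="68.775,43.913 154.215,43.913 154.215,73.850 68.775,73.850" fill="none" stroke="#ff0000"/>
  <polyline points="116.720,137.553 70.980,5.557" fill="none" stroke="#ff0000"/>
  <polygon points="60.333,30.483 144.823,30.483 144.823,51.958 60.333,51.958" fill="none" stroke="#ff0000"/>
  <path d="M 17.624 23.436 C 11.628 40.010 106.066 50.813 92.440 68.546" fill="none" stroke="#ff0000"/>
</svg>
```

(bCNC post)
(Date: synthetic)
G21
G90
G00 X68.775 Y110.215
M3 S567
G1 X154.215 Y110.215 F2231
G1 X154.215 Y80.278
G1 X68.775 Y80.278
G1 X68.775 Y110.215
G00 X116.720 Y16.575
M3 S567
G1 X70.980 Y148.571 F2231
G00 X60.333 Y123.645
M3 S567
G1 X144.823 Y123.645 F2231
G1 X144.823 Y102.170
G1 X60.333 Y102.170
G1 X60.333 Y123.645
G00 X17.624 Y130.692
M3 S567
G1 X22.030 Y122.827 F2231
G1 X37.384 Y115.571
G1 X57.893 Y108.572
G1 X77.767 Y101.475
G1 X91.213 Y93.930
G1 X92.440 Y85.582
M5

Since the viewBox matches the mm dimensions, user units are millimetres directly. The only transform is the Y-flip y_m = 154.128 − y_svg.

Shape 1 is a rectangle drawn with `<polygon>`. Its stroke #ff0000 means score at S567, F2231. After flipping Y the toolpath is (68.775,110.215) → (154.215,110.215) → (154.215,80.278) → (68.775,80.278) → (68.775,110.215), returning to the start.

Shape 2 is a line segment drawn with `<polyline>`. Its stroke #ff0000 means score at S567, F2231. After flipping Y the toolpath is (116.720,16.575) → (70.980,148.571).

Shape 3 is a rectangle drawn with `<polygon>`. Its stroke #ff0000 means score at S567, F2231. After flipping Y the toolpath is (60.333,123.645) → (144.823,123.645) → (144.823,102.170) → (60.333,102.170) → (60.333,123.645), returning to the start.

Shape 4 is a cubic bezier drawn with `<path>`. Its stroke #ff0000 means score at S567, F2231. After flipping Y the toolpath is (17.624,130.692) → (22.030,122.827) → (37.384,115.571) → (57.893,108.572) → (77.767,101.475) → (91.213,93.930) → (92.440,85.582).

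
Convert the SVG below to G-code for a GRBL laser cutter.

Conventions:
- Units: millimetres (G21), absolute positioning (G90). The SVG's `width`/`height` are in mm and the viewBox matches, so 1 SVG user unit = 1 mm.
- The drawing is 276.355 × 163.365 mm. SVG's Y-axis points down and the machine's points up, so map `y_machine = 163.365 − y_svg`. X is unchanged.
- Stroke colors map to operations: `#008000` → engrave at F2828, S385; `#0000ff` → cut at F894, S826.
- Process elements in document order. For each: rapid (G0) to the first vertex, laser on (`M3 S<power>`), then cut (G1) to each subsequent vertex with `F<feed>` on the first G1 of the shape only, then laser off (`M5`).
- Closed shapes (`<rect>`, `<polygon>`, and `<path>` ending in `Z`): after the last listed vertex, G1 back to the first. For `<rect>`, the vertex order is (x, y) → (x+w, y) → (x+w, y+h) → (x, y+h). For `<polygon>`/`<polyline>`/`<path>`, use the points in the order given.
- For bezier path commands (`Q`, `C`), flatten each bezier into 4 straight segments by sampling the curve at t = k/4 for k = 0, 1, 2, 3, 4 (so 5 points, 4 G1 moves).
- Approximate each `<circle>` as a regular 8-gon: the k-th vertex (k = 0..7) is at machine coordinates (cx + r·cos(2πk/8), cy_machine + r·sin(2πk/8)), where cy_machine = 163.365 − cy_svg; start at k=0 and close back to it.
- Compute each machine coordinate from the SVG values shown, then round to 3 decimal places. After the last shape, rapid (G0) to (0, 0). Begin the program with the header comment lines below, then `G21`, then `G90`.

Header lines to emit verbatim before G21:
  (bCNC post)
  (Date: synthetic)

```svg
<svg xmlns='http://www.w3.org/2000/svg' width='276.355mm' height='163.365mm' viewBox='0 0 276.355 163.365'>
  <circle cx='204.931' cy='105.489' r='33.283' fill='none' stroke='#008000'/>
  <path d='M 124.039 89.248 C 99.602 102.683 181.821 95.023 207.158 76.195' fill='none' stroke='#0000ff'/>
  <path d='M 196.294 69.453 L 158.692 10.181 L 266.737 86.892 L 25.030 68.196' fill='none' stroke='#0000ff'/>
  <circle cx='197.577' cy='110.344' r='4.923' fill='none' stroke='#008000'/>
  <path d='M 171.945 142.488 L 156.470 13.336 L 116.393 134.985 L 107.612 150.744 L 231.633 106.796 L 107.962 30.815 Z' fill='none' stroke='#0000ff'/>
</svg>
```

Since the viewBox matches the mm dimensions, user units are millimetres directly. The only transform is the Y-flip y_m = 163.365 − y_svg.

Shape 1 is a circle drawn with `<circle>`. Its stroke #008000 means engrave at S385, F2828. After flipping Y the toolpath is (238.214,57.876) → (228.466,81.411) → (204.931,91.159) → (181.396,81.411) → (171.648,57.876) → (181.396,34.341) → (204.931,24.593) → (228.466,34.341) → (238.214,57.876), returning to the start.

Shape 2 is a cubic bezier drawn with `<path>`. Its stroke #0000ff means cut at S826, F894. After flipping Y the toolpath is (124.039,74.117) → (123.154,67.841) → (146.933,68.545) → (180.045,75.298) → (207.158,87.170).

Shape 3 is a open polyline drawn with `<path>`. Its stroke #0000ff means cut at S826, F894. After flipping Y the toolpath is (196.294,93.912) → (158.692,153.184) → (266.737,76.473) → (25.030,95.169).

Shape 4 is a circle drawn with `<circle>`. Its stroke #008000 means engrave at S385, F2828. After flipping Y the toolpath is (202.500,53.021) → (201.058,56.502) → (197.577,57.944) → (194.096,56.502) → (192.654,53.021) → (194.096,49.540) → (197.577,48.098) → (201.058,49.540) → (202.500,53.021), returning to the start.

Shape 5 is a closed polygon drawn with `<path>`. Its stroke #0000ff means cut at S826, F894. After flipping Y the toolpath is (171.945,20.877) → (156.470,150.029) → (116.393,28.380) → (107.612,12.621) → (231.633,56.569) → (107.962,132.550) → (171.945,20.877), returning to the start.

(bCNC post)
(Date: synthetic)
G21
G90
G0 X238.214 Y57.876
M3 S385
G1 X228.466 Y81.411 F2828
G1 X204.931 Y91.159
G1 X181.396 Y81.411
G1 X171.648 Y57.876
G1 X181.396 Y34.341
G1 X204.931 Y24.593
G1 X228.466 Y34.341
G1 X238.214 Y57.876
M5
G0 X124.039 Y74.117
M3 S826
G1 X123.154 Y67.841 F894
G1 X146.933 Y68.545
G1 X180.045 Y75.298
G1 X207.158 Y87.170
M5
G0 X196.294 Y93.912
M3 S826
G1 X158.692 Y153.184 F894
G1 X266.737 Y76.473
G1 X25.030 Y95.169
M5
G0 X202.500 Y53.021
M3 S385
G1 X201.058 Y56.502 F2828
G1 X197.577 Y57.944
G1 X194.096 Y56.502
G1 X192.654 Y53.021
G1 X194.096 Y49.540
G1 X197.577 Y48.098
G1 X201.058 Y49.540
G1 X202.500 Y53.021
M5
G0 X171.945 Y20.877
M3 S826
G1 X156.470 Y150.029 F894
G1 X116.393 Y28.380
G1 X107.612 Y12.621
G1 X231.633 Y56.569
G1 X107.962 Y132.550
G1 X171.945 Y20.877
M5
G0 X0.000 Y0.000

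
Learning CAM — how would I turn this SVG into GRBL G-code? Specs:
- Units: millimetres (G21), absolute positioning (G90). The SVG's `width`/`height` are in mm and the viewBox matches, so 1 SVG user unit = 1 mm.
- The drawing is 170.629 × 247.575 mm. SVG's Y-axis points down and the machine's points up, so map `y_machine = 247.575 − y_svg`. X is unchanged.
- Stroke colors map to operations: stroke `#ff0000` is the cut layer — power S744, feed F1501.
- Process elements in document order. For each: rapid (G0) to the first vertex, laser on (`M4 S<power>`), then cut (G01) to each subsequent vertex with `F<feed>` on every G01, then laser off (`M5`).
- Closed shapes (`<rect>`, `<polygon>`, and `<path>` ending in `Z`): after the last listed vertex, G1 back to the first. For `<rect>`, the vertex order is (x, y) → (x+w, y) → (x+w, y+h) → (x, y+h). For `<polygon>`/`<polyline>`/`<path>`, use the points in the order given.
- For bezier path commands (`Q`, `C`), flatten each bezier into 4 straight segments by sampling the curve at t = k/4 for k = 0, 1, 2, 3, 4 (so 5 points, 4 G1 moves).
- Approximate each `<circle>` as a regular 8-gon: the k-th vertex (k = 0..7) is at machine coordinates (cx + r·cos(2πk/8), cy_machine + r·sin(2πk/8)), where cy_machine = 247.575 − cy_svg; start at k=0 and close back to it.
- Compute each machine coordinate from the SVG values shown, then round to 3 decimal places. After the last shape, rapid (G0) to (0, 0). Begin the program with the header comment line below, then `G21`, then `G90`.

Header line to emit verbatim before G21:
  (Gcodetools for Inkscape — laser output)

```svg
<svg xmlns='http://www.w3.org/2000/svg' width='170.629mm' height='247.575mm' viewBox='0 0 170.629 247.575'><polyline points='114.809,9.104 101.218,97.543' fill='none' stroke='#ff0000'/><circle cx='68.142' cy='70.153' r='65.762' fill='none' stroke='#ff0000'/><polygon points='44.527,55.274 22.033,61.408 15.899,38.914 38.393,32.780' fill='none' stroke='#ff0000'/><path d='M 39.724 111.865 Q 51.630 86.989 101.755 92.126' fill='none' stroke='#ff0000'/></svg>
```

viewBox `0 0 170.629 247.575` with mm width/height → 1 unit = 1 mm. Flip: y_m = 247.575 − y_svg.

**Shape 1** — `<polyline>` line segment, stroke `#ff0000` → cut (S744, F1501). Machine vertices: (114.809,238.471) → (101.218,150.032). Open path.

**Shape 2** — `<circle>` circle, stroke `#ff0000` → cut (S744, F1501). Machine vertices: (133.904,177.422) → (114.643,223.923) → (68.142,243.184) → (21.641,223.923) → (2.380,177.422) → (21.641,130.921) → (68.142,111.660) → (114.643,130.921) → (133.904,177.422). Closed: final G1 returns to the first vertex.

**Shape 3** — `<polygon>` regular polygon, stroke `#ff0000` → cut (S744, F1501). Machine vertices: (44.527,192.301) → (22.033,186.167) → (15.899,208.661) → (38.393,214.795) → (44.527,192.301). Closed: final G1 returns to the first vertex.

**Shape 4** — `<path>` quadratic bezier, stroke `#ff0000` → cut (S744, F1501). Control points (SVG): P0=(39.724,111.865), P1=(51.630,86.989), P2=(101.755,92.126); sampled at t=k/4. Machine vertices: (39.724,135.710) → (48.066,146.272) → (61.185,153.083) → (79.081,156.142) → (101.755,155.449). Open path.

(Gcodetools for Inkscape — laser output)
G21
G90
G0 X114.809 Y238.471
M4 S744
G01 X101.218 Y150.032 F1501
M5
G0 X133.904 Y177.422
M4 S744
G01 X114.643 Y223.923 F1501
G01 X68.142 Y243.184 F1501
G01 X21.641 Y223.923 F1501
G01 X2.380 Y177.422 F1501
G01 X21.641 Y130.921 F1501
G01 X68.142 Y111.660 F1501
G01 X114.643 Y130.921 F1501
G01 X133.904 Y177.422 F1501
M5
G0 X44.527 Y192.301
M4 S744
G01 X22.033 Y186.167 F1501
G01 X15.899 Y208.661 F1501
G01 X38.393 Y214.795 F1501
G01 X44.527 Y192.301 F1501
M5
G0 X39.724 Y135.710
M4 S744
G01 X48.066 Y146.272 F1501
G01 X61.185 Y153.083 F1501
G01 X79.081 Y156.142 F1501
G01 X101.755 Y155.449 F1501
M5
G0 X0.000 Y0.000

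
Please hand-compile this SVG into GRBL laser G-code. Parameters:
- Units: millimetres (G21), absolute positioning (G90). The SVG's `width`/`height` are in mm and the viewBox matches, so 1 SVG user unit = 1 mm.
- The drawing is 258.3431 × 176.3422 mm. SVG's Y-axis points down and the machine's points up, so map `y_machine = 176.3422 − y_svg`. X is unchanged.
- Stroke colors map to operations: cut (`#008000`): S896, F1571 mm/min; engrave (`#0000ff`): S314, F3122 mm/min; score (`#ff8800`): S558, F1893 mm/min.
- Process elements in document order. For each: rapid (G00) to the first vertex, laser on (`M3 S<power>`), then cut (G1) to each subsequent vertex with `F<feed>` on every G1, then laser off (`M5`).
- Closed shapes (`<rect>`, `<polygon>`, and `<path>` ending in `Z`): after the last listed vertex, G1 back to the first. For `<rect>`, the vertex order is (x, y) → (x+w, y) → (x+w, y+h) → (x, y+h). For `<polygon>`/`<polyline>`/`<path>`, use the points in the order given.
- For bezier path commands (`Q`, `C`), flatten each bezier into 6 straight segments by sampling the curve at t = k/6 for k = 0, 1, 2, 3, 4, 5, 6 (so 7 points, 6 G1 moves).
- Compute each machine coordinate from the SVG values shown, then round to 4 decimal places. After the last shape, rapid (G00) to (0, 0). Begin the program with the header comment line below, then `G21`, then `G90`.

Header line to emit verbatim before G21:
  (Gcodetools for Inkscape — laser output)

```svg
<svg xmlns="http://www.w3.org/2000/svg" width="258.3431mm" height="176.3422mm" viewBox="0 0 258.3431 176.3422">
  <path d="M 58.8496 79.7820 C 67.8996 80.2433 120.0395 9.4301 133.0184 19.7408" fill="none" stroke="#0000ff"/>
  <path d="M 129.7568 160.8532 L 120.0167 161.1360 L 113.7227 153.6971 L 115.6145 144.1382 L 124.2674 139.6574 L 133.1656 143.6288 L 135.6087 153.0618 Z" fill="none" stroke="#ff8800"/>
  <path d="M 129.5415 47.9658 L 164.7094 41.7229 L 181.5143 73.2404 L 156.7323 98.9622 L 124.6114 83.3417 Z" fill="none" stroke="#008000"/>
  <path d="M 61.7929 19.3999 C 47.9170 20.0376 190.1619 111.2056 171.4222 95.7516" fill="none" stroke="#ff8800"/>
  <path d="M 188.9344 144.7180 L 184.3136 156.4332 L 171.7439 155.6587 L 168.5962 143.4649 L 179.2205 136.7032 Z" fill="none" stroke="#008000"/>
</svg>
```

(Gcodetools for Inkscape — laser output)
G21
G90
G00 X58.8496 Y96.5602
M3 S314
G1 X66.5846 Y101.5635 F3122
G1 X79.2166 Y114.2127 F3122
G1 X94.4607 Y130.2743 F3122
G1 X110.0322 Y145.5152 F3122
G1 X123.6463 Y155.7020 F3122
G1 X133.0184 Y156.6014 F3122
M5
G00 X129.7568 Y15.4890
M3 S558
G1 X120.0167 Y15.2062 F1893
G1 X113.7227 Y22.6451 F1893
G1 X115.6145 Y32.2040 F1893
G1 X124.2674 Y36.6848 F1893
G1 X133.1656 Y32.7134 F1893
G1 X135.6087 Y23.2804 F1893
G1 X129.7568 Y15.4890 F1893
M5
G00 X129.5415 Y128.3764
M3 S896
G1 X164.7094 Y134.6193 F1571
G1 X181.5143 Y103.1018 F1571
G1 X156.7323 Y77.3800 F1571
G1 X124.6114 Y93.0005 F1571
G1 X129.5415 Y128.3764 F1571
M5
G00 X61.7929 Y156.9423
M3 S558
G1 X66.3969 Y149.9920 F1893
G1 X88.2126 Y133.4298 F1893
G1 X118.4315 Y112.7321 F1893
G1 X148.2450 Y93.3753 F1893
G1 X168.8447 Y80.8360 F1893
G1 X171.4222 Y80.5906 F1893
M5
G00 X188.9344 Y31.6242
M3 S896
G1 X184.3136 Y19.9090 F1571
G1 X171.7439 Y20.6835 F1571
G1 X168.5962 Y32.8773 F1571
G1 X179.2205 Y39.6390 F1571
G1 X188.9344 Y31.6242 F1571
M5
G00 X0.0000 Y0.0000

Since the viewBox matches the mm dimensions, user units are millimetres directly. The only transform is the Y-flip y_m = 176.3422 − y_svg.

Shape 1 is a cubic bezier drawn with `<path>`. Its stroke #0000ff means engrave at S314, F3122. After flipping Y the toolpath is (58.8496,96.5602) → (66.5846,101.5635) → (79.2166,114.2127) → (94.4607,130.2743) → (110.0322,145.5152) → (123.6463,155.7020) → (133.0184,156.6014).

Shape 2 is a regular polygon drawn with `<path>`. Its stroke #ff8800 means score at S558, F1893. After flipping Y the toolpath is (129.7568,15.4890) → (120.0167,15.2062) → (113.7227,22.6451) → (115.6145,32.2040) → (124.2674,36.6848) → (133.1656,32.7134) → (135.6087,23.2804) → (129.7568,15.4890), returning to the start.

Shape 3 is a regular polygon drawn with `<path>`. Its stroke #008000 means cut at S896, F1571. After flipping Y the toolpath is (129.5415,128.3764) → (164.7094,134.6193) → (181.5143,103.1018) → (156.7323,77.3800) → (124.6114,93.0005) → (129.5415,128.3764), returning to the start.

Shape 4 is a cubic bezier drawn with `<path>`. Its stroke #ff8800 means score at S558, F1893. After flipping Y the toolpath is (61.7929,156.9423) → (66.3969,149.9920) → (88.2126,133.4298) → (118.4315,112.7321) → (148.2450,93.3753) → (168.8447,80.8360) → (171.4222,80.5906).

Shape 5 is a regular polygon drawn with `<path>`. Its stroke #008000 means cut at S896, F1571. After flipping Y the toolpath is (188.9344,31.6242) → (184.3136,19.9090) → (171.7439,20.6835) → (168.5962,32.8773) → (179.2205,39.6390) → (188.9344,31.6242), returning to the start.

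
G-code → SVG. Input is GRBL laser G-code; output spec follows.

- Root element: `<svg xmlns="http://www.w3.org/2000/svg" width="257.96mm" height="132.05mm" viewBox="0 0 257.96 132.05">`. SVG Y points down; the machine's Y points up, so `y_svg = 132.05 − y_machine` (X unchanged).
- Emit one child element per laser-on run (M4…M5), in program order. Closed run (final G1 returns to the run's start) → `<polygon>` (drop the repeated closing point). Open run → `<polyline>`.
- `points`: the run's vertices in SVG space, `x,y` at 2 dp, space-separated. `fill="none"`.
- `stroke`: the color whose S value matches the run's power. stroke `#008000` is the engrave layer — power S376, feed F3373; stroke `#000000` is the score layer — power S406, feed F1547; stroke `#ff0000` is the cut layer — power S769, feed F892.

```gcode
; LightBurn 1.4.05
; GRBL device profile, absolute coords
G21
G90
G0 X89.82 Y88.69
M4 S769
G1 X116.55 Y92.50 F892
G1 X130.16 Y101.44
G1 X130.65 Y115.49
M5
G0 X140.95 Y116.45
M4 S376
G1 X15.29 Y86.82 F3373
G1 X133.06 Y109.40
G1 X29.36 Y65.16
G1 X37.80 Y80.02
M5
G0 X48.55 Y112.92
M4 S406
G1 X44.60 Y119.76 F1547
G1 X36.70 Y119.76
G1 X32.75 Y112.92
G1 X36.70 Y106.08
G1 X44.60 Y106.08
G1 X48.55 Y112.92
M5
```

Each laser-on run becomes one SVG element. Flip Y back into SVG space with y_svg = 132.05 − y_machine.

Run 1: the run's S769 means `#ff0000` (cut). The run is open, so emit a `<polyline>` with points (Y-flipped): 89.82,43.36 116.55,39.55 130.16,30.61 130.65,16.56.

Run 2: S376 ⇒ engrave layer `#008000`. The run is open, so emit a `<polyline>` with points (Y-flipped): 140.95,15.60 15.29,45.23 133.06,22.65 29.36,66.89 37.80,52.03.

Run 3: S406 ⇒ score layer `#000000`. The run returns to its start, so emit a `<polygon>` with points (Y-flipped): 48.55,19.13 44.60,12.29 36.70,12.29 32.75,19.13 36.70,25.97 44.60,25.97.

<svg xmlns="http://www.w3.org/2000/svg" width="257.96mm" height="132.05mm" viewBox="0 0 257.96 132.05">
  <polyline points="89.82,43.36 116.55,39.55 130.16,30.61 130.65,16.56" fill="none" stroke="#ff0000"/>
  <polyline points="140.95,15.60 15.29,45.23 133.06,22.65 29.36,66.89 37.80,52.03" fill="none" stroke="#008000"/>
  <polygon points="48.55,19.13 44.60,12.29 36.70,12.29 32.75,19.13 36.70,25.97 44.60,25.97" fill="none" stroke="#000000"/>
</svg>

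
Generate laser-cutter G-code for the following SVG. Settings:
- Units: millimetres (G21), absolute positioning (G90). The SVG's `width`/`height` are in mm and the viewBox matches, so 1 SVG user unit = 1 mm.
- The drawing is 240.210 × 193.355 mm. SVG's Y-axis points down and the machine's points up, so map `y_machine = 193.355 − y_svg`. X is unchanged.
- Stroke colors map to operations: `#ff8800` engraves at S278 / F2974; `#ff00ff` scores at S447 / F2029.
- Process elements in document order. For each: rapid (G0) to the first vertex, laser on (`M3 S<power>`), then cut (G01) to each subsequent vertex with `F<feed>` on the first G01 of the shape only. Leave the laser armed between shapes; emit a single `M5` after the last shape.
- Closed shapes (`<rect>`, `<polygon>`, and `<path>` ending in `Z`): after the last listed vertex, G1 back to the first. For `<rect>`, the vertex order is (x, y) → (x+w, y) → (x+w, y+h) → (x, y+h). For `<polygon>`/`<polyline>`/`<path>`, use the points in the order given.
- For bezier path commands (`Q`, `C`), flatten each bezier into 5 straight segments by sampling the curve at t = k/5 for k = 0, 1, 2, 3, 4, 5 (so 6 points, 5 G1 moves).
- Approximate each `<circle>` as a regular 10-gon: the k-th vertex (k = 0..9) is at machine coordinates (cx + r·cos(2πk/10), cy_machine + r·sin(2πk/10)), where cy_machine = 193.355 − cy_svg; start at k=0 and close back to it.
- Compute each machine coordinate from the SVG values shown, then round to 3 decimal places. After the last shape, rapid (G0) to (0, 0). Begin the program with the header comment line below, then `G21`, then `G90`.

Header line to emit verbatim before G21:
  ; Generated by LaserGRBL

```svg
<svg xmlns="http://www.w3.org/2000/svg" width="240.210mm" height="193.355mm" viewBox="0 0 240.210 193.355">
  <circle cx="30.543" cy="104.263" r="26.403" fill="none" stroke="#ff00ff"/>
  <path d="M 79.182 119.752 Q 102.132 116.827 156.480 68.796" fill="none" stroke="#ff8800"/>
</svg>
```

Since the viewBox matches the mm dimensions, user units are millimetres directly. The only transform is the Y-flip y_m = 193.355 − y_svg.

Shape 1 is a circle drawn with `<circle>`. Its stroke #ff00ff means score at S447, F2029. After flipping Y the toolpath is (56.946,89.092) → (51.903,104.611) → (38.702,114.203) → (22.384,114.203) → (9.183,104.611) → (4.140,89.092) → (9.183,73.573) → (22.384,63.981) → (38.702,63.981) → (51.903,73.573) → (56.946,89.092), returning to the start.

Shape 2 is a quadratic bezier drawn with `<path>`. Its stroke #ff8800 means engrave at S278, F2974. After flipping Y the toolpath is (79.182,73.603) → (89.618,76.577) → (102.566,83.160) → (118.025,93.351) → (135.997,107.151) → (156.480,124.559).

; Generated by LaserGRBL
G21
G90
G0 X56.946 Y89.092
M3 S447
G01 X51.903 Y104.611 F2029
G01 X38.702 Y114.203
G01 X22.384 Y114.203
G01 X9.183 Y104.611
G01 X4.140 Y89.092
G01 X9.183 Y73.573
G01 X22.384 Y63.981
G01 X38.702 Y63.981
G01 X51.903 Y73.573
G01 X56.946 Y89.092
G0 X79.182 Y73.603
M3 S278
G01 X89.618 Y76.577 F2974
G01 X102.566 Y83.160
G01 X118.025 Y93.351
G01 X135.997 Y107.151
G01 X156.480 Y124.559
M5
G0 X0.000 Y0.000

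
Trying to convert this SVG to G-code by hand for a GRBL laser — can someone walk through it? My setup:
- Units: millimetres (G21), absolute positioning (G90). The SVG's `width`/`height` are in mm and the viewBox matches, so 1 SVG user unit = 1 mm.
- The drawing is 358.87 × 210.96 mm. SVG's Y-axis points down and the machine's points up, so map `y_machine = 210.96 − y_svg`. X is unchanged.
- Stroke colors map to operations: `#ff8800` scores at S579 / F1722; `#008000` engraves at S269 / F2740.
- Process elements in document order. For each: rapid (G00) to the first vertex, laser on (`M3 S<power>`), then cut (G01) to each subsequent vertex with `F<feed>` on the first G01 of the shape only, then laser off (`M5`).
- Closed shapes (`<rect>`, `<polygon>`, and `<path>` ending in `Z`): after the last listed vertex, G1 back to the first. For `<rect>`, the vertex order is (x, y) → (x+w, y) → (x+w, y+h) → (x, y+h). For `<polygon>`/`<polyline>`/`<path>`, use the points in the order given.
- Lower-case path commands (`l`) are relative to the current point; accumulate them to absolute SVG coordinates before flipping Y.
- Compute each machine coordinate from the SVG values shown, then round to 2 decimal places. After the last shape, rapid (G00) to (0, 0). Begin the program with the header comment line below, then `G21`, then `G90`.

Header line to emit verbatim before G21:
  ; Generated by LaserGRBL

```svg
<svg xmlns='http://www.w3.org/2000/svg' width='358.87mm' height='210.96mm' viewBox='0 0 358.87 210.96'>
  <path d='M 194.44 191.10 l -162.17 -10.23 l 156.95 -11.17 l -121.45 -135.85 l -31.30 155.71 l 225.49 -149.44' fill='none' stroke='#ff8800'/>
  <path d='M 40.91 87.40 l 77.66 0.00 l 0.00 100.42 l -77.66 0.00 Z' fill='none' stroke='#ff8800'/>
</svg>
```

; Generated by LaserGRBL
G21
G90
G00 X194.44 Y19.86
M3 S579
G01 X32.27 Y30.09 F1722
G01 X189.22 Y41.26
G01 X67.77 Y177.11
G01 X36.47 Y21.40
G01 X261.96 Y170.84
M5
G00 X40.91 Y123.56
M3 S579
G01 X118.57 Y123.56 F1722
G01 X118.57 Y23.14
G01 X40.91 Y23.14
G01 X40.91 Y123.56
M5
G00 X0.00 Y0.00

viewBox `0 0 358.87 210.96` with mm width/height → 1 unit = 1 mm. Flip: y_m = 210.96 − y_svg.

**Shape 1** — `<path>` open polyline, stroke `#ff8800` → score (S579, F1722). Machine vertices: (194.44,19.86) → (32.27,30.09) → (189.22,41.26) → (67.77,177.11) → (36.47,21.40) → (261.96,170.84). Open path.

**Shape 2** — `<path>` rectangle, stroke `#ff8800` → score (S579, F1722). Machine vertices: (40.91,123.56) → (118.57,123.56) → (118.57,23.14) → (40.91,23.14) → (40.91,123.56). Closed: final G1 returns to the first vertex.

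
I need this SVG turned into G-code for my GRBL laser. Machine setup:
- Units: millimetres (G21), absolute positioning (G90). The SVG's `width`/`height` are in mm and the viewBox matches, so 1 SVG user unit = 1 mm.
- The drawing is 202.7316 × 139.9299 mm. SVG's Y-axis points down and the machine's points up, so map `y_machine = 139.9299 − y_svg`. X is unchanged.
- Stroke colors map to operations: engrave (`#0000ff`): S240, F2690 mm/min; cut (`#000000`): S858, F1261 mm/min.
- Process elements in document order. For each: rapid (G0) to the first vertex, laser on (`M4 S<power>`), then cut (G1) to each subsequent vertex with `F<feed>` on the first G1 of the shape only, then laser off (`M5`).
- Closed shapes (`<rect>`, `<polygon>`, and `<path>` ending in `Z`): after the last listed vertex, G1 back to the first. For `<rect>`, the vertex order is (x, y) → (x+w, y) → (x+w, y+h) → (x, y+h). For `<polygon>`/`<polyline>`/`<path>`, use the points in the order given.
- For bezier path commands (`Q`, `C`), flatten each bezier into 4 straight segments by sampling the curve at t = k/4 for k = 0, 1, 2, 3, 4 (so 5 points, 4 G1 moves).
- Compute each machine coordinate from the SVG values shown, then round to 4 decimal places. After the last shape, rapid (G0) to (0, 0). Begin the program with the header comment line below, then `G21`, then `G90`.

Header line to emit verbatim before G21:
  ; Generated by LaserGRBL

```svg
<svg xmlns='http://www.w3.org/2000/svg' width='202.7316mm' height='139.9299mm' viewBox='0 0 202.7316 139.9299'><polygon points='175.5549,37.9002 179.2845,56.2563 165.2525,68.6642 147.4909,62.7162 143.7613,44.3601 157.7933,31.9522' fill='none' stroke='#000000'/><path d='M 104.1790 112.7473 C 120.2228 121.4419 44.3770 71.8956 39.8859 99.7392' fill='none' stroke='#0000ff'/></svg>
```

1 u = 1 mm; y_m = 139.9299 − y.

[1] `<polygon>` regular polygon, #000000→cut S858 F1261: (175.5549,102.0297) → (179.2845,83.6736) → (165.2525,71.2657) → (147.4909,77.2137) → (143.7613,95.5698) → (157.7933,107.9777) → (175.5549,102.0297) (closed)

[2] `<path>` cubic bezier, #0000ff→engrave S240 F2690: (104.1790,27.1826) → (101.5332,29.4626) → (79.7330,40.8675) → (54.0825,48.6820) → (39.8859,40.1907)

; Generated by LaserGRBL
G21
G90
G0 X175.5549 Y102.0297
M4 S858
G1 X179.2845 Y83.6736 F1261
G1 X165.2525 Y71.2657
G1 X147.4909 Y77.2137
G1 X143.7613 Y95.5698
G1 X157.7933 Y107.9777
G1 X175.5549 Y102.0297
M5
G0 X104.1790 Y27.1826
M4 S240
G1 X101.5332 Y29.4626 F2690
G1 X79.7330 Y40.8675
G1 X54.0825 Y48.6820
G1 X39.8859 Y40.1907
M5
G0 X0.0000 Y0.0000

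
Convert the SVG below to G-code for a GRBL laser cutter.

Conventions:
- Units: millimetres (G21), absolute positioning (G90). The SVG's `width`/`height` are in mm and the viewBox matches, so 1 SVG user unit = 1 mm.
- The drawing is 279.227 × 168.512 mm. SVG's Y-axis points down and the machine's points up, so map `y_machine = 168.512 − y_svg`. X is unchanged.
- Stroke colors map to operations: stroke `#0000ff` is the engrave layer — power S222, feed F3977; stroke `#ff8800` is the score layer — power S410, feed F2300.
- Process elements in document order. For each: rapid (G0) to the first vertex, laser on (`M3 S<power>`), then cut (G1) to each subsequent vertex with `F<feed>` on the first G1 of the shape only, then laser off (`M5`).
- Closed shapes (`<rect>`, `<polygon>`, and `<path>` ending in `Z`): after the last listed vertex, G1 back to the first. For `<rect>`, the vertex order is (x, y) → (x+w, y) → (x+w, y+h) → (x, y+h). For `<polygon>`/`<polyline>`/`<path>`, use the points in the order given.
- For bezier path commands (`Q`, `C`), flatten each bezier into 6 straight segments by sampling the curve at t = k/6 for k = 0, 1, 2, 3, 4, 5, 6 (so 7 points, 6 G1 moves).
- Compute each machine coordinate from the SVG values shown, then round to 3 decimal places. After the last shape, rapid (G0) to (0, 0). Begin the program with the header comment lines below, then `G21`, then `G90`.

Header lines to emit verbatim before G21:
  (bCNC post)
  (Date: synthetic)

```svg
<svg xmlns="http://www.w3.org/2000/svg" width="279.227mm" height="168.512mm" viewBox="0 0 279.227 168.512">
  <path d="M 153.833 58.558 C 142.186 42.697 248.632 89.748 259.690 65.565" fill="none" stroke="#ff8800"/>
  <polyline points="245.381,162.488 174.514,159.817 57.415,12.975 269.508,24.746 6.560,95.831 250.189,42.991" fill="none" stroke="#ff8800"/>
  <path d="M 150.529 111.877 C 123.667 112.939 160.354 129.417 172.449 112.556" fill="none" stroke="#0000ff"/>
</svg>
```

(bCNC post)
(Date: synthetic)
G21
G90
G0 X153.833 Y109.954
M3 S410
G1 X156.862 Y113.263 F2300
G1 X173.644 Y109.813
G1 X198.247 Y103.330
G1 X224.743 Y97.540
G1 X247.200 Y96.171
G1 X259.690 Y102.947
M5
G0 X245.381 Y6.024
M3 S410
G1 X174.514 Y8.695 F2300
G1 X57.415 Y155.537
G1 X269.508 Y143.766
G1 X6.560 Y72.681
G1 X250.189 Y125.521
M5
G0 X150.529 Y56.635
M3 S222
G1 X141.986 Y55.045 F3977
G1 X141.586 Y52.240
G1 X146.880 Y49.574
G1 X155.421 Y48.402
G1 X164.760 Y50.078
G1 X172.449 Y55.956
M5
G0 X0.000 Y0.000

Since the viewBox matches the mm dimensions, user units are millimetres directly. The only transform is the Y-flip y_m = 168.512 − y_svg.

Shape 1 is a cubic bezier drawn with `<path>`. Its stroke #ff8800 means score at S410, F2300. After flipping Y the toolpath is (153.833,109.954) → (156.862,113.263) → (173.644,109.813) → (198.247,103.330) → (224.743,97.540) → (247.200,96.171) → (259.690,102.947).

Shape 2 is a open polyline drawn with `<polyline>`. Its stroke #ff8800 means score at S410, F2300. After flipping Y the toolpath is (245.381,6.024) → (174.514,8.695) → (57.415,155.537) → (269.508,143.766) → (6.560,72.681) → (250.189,125.521).

Shape 3 is a cubic bezier drawn with `<path>`. Its stroke #0000ff means engrave at S222, F3977. After flipping Y the toolpath is (150.529,56.635) → (141.986,55.045) → (141.586,52.240) → (146.880,49.574) → (155.421,48.402) → (164.760,50.078) → (172.449,55.956).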